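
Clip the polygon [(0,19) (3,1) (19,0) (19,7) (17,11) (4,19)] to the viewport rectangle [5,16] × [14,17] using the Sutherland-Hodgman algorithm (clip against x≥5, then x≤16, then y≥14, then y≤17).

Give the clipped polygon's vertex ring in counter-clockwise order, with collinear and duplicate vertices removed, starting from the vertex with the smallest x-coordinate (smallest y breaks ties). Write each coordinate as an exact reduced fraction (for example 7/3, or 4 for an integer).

1. After x ≥ 5: [(5,7/8) (19,0) (19,7) (17,11) (5,239/13)]
2. After x ≤ 16: [(5,7/8) (16,3/16) (16,151/13) (5,239/13)]
3. After y ≥ 14: [(5,14) (97/8,14) (5,239/13)]
4. After y ≤ 17: [(5,17) (5,14) (97/8,14) (29/4,17)]
5. Canonical ring: [(5,14) (97/8,14) (29/4,17) (5,17)]

Clipped polygon: [(5,14) (97/8,14) (29/4,17) (5,17)]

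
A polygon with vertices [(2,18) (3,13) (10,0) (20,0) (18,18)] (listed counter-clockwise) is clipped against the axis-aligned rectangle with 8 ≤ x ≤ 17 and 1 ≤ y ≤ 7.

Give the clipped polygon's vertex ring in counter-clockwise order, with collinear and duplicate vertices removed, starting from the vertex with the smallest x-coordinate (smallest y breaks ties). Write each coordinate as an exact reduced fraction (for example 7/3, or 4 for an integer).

Clipped polygon: [(8,26/7) (123/13,1) (17,1) (17,7) (8,7)]

1. After x ≥ 8: [(8,18) (8,26/7) (10,0) (20,0) (18,18)]
2. After x ≤ 17: [(17,18) (8,18) (8,26/7) (10,0) (17,0)]
3. After y ≥ 1: [(17,1) (17,18) (8,18) (8,26/7) (123/13,1)]
4. After y ≤ 7: [(17,1) (17,7) (8,7) (8,26/7) (123/13,1)]
5. Canonical ring: [(8,26/7) (123/13,1) (17,1) (17,7) (8,7)]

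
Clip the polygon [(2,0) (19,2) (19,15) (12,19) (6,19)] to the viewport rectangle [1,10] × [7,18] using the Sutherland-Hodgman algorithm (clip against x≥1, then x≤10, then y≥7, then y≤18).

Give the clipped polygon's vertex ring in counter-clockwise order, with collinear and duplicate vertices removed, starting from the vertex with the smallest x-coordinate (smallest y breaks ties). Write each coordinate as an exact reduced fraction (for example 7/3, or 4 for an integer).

Clipped polygon: [(66/19,7) (10,7) (10,18) (110/19,18)]

1. After x ≥ 1: [(2,0) (19,2) (19,15) (12,19) (6,19)]
2. After x ≤ 10: [(2,0) (10,16/17) (10,19) (6,19)]
3. After y ≥ 7: [(66/19,7) (10,7) (10,19) (6,19)]
4. After y ≤ 18: [(110/19,18) (66/19,7) (10,7) (10,18)]
5. Canonical ring: [(66/19,7) (10,7) (10,18) (110/19,18)]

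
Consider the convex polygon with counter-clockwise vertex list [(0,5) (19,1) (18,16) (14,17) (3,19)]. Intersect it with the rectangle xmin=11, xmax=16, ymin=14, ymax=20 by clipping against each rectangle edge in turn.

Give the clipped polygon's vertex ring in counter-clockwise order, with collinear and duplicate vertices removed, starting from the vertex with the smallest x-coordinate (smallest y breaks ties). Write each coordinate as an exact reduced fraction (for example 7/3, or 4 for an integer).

Clipped polygon: [(11,14) (16,14) (16,33/2) (14,17) (11,193/11)]

1. After x ≥ 11: [(11,51/19) (19,1) (18,16) (14,17) (11,193/11)]
2. After x ≤ 16: [(11,51/19) (16,31/19) (16,33/2) (14,17) (11,193/11)]
3. After y ≥ 14: [(11,14) (16,14) (16,33/2) (14,17) (11,193/11)]
4. After y ≤ 20: [(11,14) (16,14) (16,33/2) (14,17) (11,193/11)]
5. Canonical ring: [(11,14) (16,14) (16,33/2) (14,17) (11,193/11)]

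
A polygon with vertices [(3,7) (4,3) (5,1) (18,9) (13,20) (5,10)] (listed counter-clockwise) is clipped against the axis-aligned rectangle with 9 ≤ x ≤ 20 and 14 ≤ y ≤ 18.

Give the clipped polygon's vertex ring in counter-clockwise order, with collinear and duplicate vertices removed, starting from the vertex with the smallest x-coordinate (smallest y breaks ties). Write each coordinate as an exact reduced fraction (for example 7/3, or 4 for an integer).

1. After x ≥ 9: [(9,45/13) (18,9) (13,20) (9,15)]
2. After x ≤ 20: [(9,45/13) (18,9) (13,20) (9,15)]
3. After y ≥ 14: [(9,14) (173/11,14) (13,20) (9,15)]
4. After y ≤ 18: [(9,14) (173/11,14) (153/11,18) (57/5,18) (9,15)]
5. Canonical ring: [(9,14) (173/11,14) (153/11,18) (57/5,18) (9,15)]

Clipped polygon: [(9,14) (173/11,14) (153/11,18) (57/5,18) (9,15)]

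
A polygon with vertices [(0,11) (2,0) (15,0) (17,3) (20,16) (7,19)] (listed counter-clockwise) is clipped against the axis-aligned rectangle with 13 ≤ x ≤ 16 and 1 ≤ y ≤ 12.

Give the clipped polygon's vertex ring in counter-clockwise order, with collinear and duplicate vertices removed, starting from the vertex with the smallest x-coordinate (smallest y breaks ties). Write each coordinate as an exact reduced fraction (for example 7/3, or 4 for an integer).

1. After x ≥ 13: [(13,0) (15,0) (17,3) (20,16) (13,229/13)]
2. After x ≤ 16: [(13,0) (15,0) (16,3/2) (16,220/13) (13,229/13)]
3. After y ≥ 1: [(13,1) (47/3,1) (16,3/2) (16,220/13) (13,229/13)]
4. After y ≤ 12: [(13,12) (13,1) (47/3,1) (16,3/2) (16,12)]
5. Canonical ring: [(13,1) (47/3,1) (16,3/2) (16,12) (13,12)]

Clipped polygon: [(13,1) (47/3,1) (16,3/2) (16,12) (13,12)]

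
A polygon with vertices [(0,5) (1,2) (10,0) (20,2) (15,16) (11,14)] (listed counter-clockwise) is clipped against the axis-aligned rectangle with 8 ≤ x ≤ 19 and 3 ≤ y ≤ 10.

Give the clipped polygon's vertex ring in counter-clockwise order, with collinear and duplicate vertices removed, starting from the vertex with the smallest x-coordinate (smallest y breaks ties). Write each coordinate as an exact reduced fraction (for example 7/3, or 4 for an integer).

Clipped polygon: [(8,3) (19,3) (19,24/5) (120/7,10) (8,10)]

1. After x ≥ 8: [(8,127/11) (8,4/9) (10,0) (20,2) (15,16) (11,14)]
2. After x ≤ 19: [(8,127/11) (8,4/9) (10,0) (19,9/5) (19,24/5) (15,16) (11,14)]
3. After y ≥ 3: [(8,127/11) (8,3) (19,3) (19,24/5) (15,16) (11,14)]
4. After y ≤ 10: [(8,10) (8,3) (19,3) (19,24/5) (120/7,10)]
5. Canonical ring: [(8,3) (19,3) (19,24/5) (120/7,10) (8,10)]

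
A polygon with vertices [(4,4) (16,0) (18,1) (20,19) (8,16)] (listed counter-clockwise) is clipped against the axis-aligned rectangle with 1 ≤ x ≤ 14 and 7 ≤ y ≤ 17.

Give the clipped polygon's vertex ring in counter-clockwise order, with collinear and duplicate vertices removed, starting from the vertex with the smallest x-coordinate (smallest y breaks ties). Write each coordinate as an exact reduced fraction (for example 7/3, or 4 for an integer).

Clipped polygon: [(5,7) (14,7) (14,17) (12,17) (8,16)]

1. After x ≥ 1: [(4,4) (16,0) (18,1) (20,19) (8,16)]
2. After x ≤ 14: [(4,4) (14,2/3) (14,35/2) (8,16)]
3. After y ≥ 7: [(5,7) (14,7) (14,35/2) (8,16)]
4. After y ≤ 17: [(5,7) (14,7) (14,17) (12,17) (8,16)]
5. Canonical ring: [(5,7) (14,7) (14,17) (12,17) (8,16)]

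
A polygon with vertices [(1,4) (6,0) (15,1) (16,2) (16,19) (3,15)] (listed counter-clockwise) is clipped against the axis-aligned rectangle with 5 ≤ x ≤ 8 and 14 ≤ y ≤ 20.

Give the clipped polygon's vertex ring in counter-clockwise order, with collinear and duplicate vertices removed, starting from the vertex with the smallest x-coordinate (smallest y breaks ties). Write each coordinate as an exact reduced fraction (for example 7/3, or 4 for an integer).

Clipped polygon: [(5,14) (8,14) (8,215/13) (5,203/13)]

1. After x ≥ 5: [(5,4/5) (6,0) (15,1) (16,2) (16,19) (5,203/13)]
2. After x ≤ 8: [(5,4/5) (6,0) (8,2/9) (8,215/13) (5,203/13)]
3. After y ≥ 14: [(5,14) (8,14) (8,215/13) (5,203/13)]
4. After y ≤ 20: [(5,14) (8,14) (8,215/13) (5,203/13)]
5. Canonical ring: [(5,14) (8,14) (8,215/13) (5,203/13)]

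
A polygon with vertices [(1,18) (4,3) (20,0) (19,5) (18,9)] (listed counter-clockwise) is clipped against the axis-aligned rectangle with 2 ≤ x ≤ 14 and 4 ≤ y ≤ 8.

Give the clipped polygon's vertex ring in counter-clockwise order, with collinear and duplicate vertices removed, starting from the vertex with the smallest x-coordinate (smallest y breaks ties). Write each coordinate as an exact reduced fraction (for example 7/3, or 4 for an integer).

1. After x ≥ 2: [(2,297/17) (2,13) (4,3) (20,0) (19,5) (18,9)]
2. After x ≤ 14: [(14,189/17) (2,297/17) (2,13) (4,3) (14,9/8)]
3. After y ≥ 4: [(14,4) (14,189/17) (2,297/17) (2,13) (19/5,4)]
4. After y ≤ 8: [(14,4) (14,8) (3,8) (19/5,4)]
5. Canonical ring: [(3,8) (19/5,4) (14,4) (14,8)]

Clipped polygon: [(3,8) (19/5,4) (14,4) (14,8)]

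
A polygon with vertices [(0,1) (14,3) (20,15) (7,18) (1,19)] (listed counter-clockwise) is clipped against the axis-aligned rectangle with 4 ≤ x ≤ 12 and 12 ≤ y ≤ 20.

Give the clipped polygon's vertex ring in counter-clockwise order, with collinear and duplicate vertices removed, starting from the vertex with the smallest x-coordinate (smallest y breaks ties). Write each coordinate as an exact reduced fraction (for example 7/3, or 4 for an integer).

1. After x ≥ 4: [(4,11/7) (14,3) (20,15) (7,18) (4,37/2)]
2. After x ≤ 12: [(4,11/7) (12,19/7) (12,219/13) (7,18) (4,37/2)]
3. After y ≥ 12: [(4,12) (12,12) (12,219/13) (7,18) (4,37/2)]
4. After y ≤ 20: [(4,12) (12,12) (12,219/13) (7,18) (4,37/2)]
5. Canonical ring: [(4,12) (12,12) (12,219/13) (7,18) (4,37/2)]

Clipped polygon: [(4,12) (12,12) (12,219/13) (7,18) (4,37/2)]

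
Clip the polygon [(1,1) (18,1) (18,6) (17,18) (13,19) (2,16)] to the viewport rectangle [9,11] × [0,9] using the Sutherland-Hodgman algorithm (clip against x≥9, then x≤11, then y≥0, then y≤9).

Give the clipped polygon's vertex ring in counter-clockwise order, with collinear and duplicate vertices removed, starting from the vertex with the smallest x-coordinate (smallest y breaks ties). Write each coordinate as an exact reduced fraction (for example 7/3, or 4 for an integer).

Clipped polygon: [(9,1) (11,1) (11,9) (9,9)]

1. After x ≥ 9: [(9,1) (18,1) (18,6) (17,18) (13,19) (9,197/11)]
2. After x ≤ 11: [(9,1) (11,1) (11,203/11) (9,197/11)]
3. After y ≥ 0: [(9,1) (11,1) (11,203/11) (9,197/11)]
4. After y ≤ 9: [(9,9) (9,1) (11,1) (11,9)]
5. Canonical ring: [(9,1) (11,1) (11,9) (9,9)]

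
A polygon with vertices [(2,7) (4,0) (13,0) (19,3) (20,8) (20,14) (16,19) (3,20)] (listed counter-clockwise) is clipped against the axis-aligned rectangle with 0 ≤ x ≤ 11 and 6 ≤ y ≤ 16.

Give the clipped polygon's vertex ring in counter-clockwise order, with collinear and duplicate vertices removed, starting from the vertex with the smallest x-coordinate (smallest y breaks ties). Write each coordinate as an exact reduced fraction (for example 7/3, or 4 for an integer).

Clipped polygon: [(2,7) (16/7,6) (11,6) (11,16) (35/13,16)]

1. After x ≥ 0: [(2,7) (4,0) (13,0) (19,3) (20,8) (20,14) (16,19) (3,20)]
2. After x ≤ 11: [(2,7) (4,0) (11,0) (11,252/13) (3,20)]
3. After y ≥ 6: [(2,7) (16/7,6) (11,6) (11,252/13) (3,20)]
4. After y ≤ 16: [(35/13,16) (2,7) (16/7,6) (11,6) (11,16)]
5. Canonical ring: [(2,7) (16/7,6) (11,6) (11,16) (35/13,16)]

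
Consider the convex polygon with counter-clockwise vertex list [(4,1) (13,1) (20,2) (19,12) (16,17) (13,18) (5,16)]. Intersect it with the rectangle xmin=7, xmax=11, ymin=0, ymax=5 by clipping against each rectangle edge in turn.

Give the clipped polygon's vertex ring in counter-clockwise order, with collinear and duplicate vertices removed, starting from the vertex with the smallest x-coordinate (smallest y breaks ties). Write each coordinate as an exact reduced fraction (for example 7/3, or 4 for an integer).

1. After x ≥ 7: [(7,1) (13,1) (20,2) (19,12) (16,17) (13,18) (7,33/2)]
2. After x ≤ 11: [(7,1) (11,1) (11,35/2) (7,33/2)]
3. After y ≥ 0: [(7,1) (11,1) (11,35/2) (7,33/2)]
4. After y ≤ 5: [(7,5) (7,1) (11,1) (11,5)]
5. Canonical ring: [(7,1) (11,1) (11,5) (7,5)]

Clipped polygon: [(7,1) (11,1) (11,5) (7,5)]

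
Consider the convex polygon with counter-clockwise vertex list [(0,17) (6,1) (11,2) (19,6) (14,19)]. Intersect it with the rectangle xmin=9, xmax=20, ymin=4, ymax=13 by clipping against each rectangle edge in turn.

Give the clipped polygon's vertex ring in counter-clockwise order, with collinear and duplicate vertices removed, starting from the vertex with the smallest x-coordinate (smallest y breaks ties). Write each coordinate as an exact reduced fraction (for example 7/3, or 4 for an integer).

1. After x ≥ 9: [(9,128/7) (9,8/5) (11,2) (19,6) (14,19)]
2. After x ≤ 20: [(9,128/7) (9,8/5) (11,2) (19,6) (14,19)]
3. After y ≥ 4: [(9,128/7) (9,4) (15,4) (19,6) (14,19)]
4. After y ≤ 13: [(9,13) (9,4) (15,4) (19,6) (212/13,13)]
5. Canonical ring: [(9,4) (15,4) (19,6) (212/13,13) (9,13)]

Clipped polygon: [(9,4) (15,4) (19,6) (212/13,13) (9,13)]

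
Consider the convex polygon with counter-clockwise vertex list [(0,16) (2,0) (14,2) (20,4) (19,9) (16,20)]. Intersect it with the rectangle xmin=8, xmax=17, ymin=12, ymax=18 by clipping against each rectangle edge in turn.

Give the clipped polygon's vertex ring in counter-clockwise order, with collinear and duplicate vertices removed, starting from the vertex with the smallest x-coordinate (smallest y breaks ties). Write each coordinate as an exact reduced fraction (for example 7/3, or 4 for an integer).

1. After x ≥ 8: [(8,18) (8,1) (14,2) (20,4) (19,9) (16,20)]
2. After x ≤ 17: [(8,18) (8,1) (14,2) (17,3) (17,49/3) (16,20)]
3. After y ≥ 12: [(8,18) (8,12) (17,12) (17,49/3) (16,20)]
4. After y ≤ 18: [(8,18) (8,18) (8,12) (17,12) (17,49/3) (182/11,18)]
5. Canonical ring: [(8,12) (17,12) (17,49/3) (182/11,18) (8,18)]

Clipped polygon: [(8,12) (17,12) (17,49/3) (182/11,18) (8,18)]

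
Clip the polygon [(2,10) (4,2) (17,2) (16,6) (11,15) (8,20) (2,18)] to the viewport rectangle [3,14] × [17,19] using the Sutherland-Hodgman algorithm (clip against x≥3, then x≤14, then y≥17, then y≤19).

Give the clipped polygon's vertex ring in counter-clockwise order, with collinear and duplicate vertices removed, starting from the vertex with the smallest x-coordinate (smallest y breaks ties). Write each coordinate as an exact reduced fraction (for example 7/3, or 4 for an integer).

Clipped polygon: [(3,17) (49/5,17) (43/5,19) (5,19) (3,55/3)]

1. After x ≥ 3: [(3,6) (4,2) (17,2) (16,6) (11,15) (8,20) (3,55/3)]
2. After x ≤ 14: [(3,6) (4,2) (14,2) (14,48/5) (11,15) (8,20) (3,55/3)]
3. After y ≥ 17: [(3,17) (49/5,17) (8,20) (3,55/3)]
4. After y ≤ 19: [(3,17) (49/5,17) (43/5,19) (5,19) (3,55/3)]
5. Canonical ring: [(3,17) (49/5,17) (43/5,19) (5,19) (3,55/3)]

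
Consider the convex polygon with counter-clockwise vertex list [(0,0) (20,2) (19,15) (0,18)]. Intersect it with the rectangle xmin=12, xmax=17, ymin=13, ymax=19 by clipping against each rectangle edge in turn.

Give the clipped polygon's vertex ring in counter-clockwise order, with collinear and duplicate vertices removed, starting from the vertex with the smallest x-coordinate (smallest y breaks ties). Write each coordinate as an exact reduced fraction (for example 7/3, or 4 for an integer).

1. After x ≥ 12: [(12,6/5) (20,2) (19,15) (12,306/19)]
2. After x ≤ 17: [(12,6/5) (17,17/10) (17,291/19) (12,306/19)]
3. After y ≥ 13: [(12,13) (17,13) (17,291/19) (12,306/19)]
4. After y ≤ 19: [(12,13) (17,13) (17,291/19) (12,306/19)]
5. Canonical ring: [(12,13) (17,13) (17,291/19) (12,306/19)]

Clipped polygon: [(12,13) (17,13) (17,291/19) (12,306/19)]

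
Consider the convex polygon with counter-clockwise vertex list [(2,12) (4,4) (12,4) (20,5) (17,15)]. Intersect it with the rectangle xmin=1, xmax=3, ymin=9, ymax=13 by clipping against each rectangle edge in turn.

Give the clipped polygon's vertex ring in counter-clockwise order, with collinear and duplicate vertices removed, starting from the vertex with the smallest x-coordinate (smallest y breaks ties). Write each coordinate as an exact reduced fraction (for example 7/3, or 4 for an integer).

1. After x ≥ 1: [(2,12) (4,4) (12,4) (20,5) (17,15)]
2. After x ≤ 3: [(3,61/5) (2,12) (3,8)]
3. After y ≥ 9: [(3,9) (3,61/5) (2,12) (11/4,9)]
4. After y ≤ 13: [(3,9) (3,61/5) (2,12) (11/4,9)]
5. Canonical ring: [(2,12) (11/4,9) (3,9) (3,61/5)]

Clipped polygon: [(2,12) (11/4,9) (3,9) (3,61/5)]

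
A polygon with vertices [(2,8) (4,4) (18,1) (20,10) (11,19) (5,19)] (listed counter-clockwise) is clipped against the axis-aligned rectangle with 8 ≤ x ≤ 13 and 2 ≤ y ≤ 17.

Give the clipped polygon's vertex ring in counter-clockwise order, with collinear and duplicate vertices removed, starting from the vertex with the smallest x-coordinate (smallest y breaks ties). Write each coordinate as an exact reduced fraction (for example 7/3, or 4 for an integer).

1. After x ≥ 8: [(8,22/7) (18,1) (20,10) (11,19) (8,19)]
2. After x ≤ 13: [(8,22/7) (13,29/14) (13,17) (11,19) (8,19)]
3. After y ≥ 2: [(8,22/7) (13,29/14) (13,17) (11,19) (8,19)]
4. After y ≤ 17: [(8,17) (8,22/7) (13,29/14) (13,17) (13,17)]
5. Canonical ring: [(8,22/7) (13,29/14) (13,17) (8,17)]

Clipped polygon: [(8,22/7) (13,29/14) (13,17) (8,17)]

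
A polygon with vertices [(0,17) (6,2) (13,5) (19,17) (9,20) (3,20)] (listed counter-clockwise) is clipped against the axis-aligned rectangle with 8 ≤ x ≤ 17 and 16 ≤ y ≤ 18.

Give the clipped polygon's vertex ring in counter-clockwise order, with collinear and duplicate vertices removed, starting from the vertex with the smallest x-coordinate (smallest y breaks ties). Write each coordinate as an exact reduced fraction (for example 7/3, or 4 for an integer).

1. After x ≥ 8: [(8,20/7) (13,5) (19,17) (9,20) (8,20)]
2. After x ≤ 17: [(8,20/7) (13,5) (17,13) (17,88/5) (9,20) (8,20)]
3. After y ≥ 16: [(8,16) (17,16) (17,88/5) (9,20) (8,20)]
4. After y ≤ 18: [(8,18) (8,16) (17,16) (17,88/5) (47/3,18)]
5. Canonical ring: [(8,16) (17,16) (17,88/5) (47/3,18) (8,18)]

Clipped polygon: [(8,16) (17,16) (17,88/5) (47/3,18) (8,18)]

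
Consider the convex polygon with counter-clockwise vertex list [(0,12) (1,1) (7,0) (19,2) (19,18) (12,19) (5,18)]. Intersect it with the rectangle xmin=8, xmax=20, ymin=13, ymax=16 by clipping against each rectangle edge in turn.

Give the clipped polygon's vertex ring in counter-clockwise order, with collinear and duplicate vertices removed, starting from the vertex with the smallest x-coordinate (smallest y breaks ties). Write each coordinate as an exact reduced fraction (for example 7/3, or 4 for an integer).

1. After x ≥ 8: [(8,1/6) (19,2) (19,18) (12,19) (8,129/7)]
2. After x ≤ 20: [(8,1/6) (19,2) (19,18) (12,19) (8,129/7)]
3. After y ≥ 13: [(8,13) (19,13) (19,18) (12,19) (8,129/7)]
4. After y ≤ 16: [(8,16) (8,13) (19,13) (19,16)]
5. Canonical ring: [(8,13) (19,13) (19,16) (8,16)]

Clipped polygon: [(8,13) (19,13) (19,16) (8,16)]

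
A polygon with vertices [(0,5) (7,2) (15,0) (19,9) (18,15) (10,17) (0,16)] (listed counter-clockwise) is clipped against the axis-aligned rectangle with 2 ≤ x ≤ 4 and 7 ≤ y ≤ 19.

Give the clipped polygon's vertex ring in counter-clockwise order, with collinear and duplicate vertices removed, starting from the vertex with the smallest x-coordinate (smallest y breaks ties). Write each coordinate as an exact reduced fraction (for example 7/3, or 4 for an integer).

Clipped polygon: [(2,7) (4,7) (4,82/5) (2,81/5)]

1. After x ≥ 2: [(2,29/7) (7,2) (15,0) (19,9) (18,15) (10,17) (2,81/5)]
2. After x ≤ 4: [(2,29/7) (4,23/7) (4,82/5) (2,81/5)]
3. After y ≥ 7: [(2,7) (4,7) (4,82/5) (2,81/5)]
4. After y ≤ 19: [(2,7) (4,7) (4,82/5) (2,81/5)]
5. Canonical ring: [(2,7) (4,7) (4,82/5) (2,81/5)]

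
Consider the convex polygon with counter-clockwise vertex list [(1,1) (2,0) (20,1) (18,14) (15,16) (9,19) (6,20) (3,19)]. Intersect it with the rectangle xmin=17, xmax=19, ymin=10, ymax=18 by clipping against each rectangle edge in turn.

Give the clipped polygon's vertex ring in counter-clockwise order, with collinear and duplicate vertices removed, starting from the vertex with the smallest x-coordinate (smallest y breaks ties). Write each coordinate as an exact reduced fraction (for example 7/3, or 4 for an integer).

1. After x ≥ 17: [(17,5/6) (20,1) (18,14) (17,44/3)]
2. After x ≤ 19: [(17,5/6) (19,17/18) (19,15/2) (18,14) (17,44/3)]
3. After y ≥ 10: [(17,10) (242/13,10) (18,14) (17,44/3)]
4. After y ≤ 18: [(17,10) (242/13,10) (18,14) (17,44/3)]
5. Canonical ring: [(17,10) (242/13,10) (18,14) (17,44/3)]

Clipped polygon: [(17,10) (242/13,10) (18,14) (17,44/3)]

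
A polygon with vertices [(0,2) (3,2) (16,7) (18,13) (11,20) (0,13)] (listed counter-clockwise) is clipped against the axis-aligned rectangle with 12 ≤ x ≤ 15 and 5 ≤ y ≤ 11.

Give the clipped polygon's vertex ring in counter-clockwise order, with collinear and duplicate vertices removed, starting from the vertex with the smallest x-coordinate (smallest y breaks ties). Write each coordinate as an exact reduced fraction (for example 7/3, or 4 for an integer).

Clipped polygon: [(12,71/13) (15,86/13) (15,11) (12,11)]

1. After x ≥ 12: [(12,71/13) (16,7) (18,13) (12,19)]
2. After x ≤ 15: [(12,71/13) (15,86/13) (15,16) (12,19)]
3. After y ≥ 5: [(12,71/13) (15,86/13) (15,16) (12,19)]
4. After y ≤ 11: [(12,11) (12,71/13) (15,86/13) (15,11)]
5. Canonical ring: [(12,71/13) (15,86/13) (15,11) (12,11)]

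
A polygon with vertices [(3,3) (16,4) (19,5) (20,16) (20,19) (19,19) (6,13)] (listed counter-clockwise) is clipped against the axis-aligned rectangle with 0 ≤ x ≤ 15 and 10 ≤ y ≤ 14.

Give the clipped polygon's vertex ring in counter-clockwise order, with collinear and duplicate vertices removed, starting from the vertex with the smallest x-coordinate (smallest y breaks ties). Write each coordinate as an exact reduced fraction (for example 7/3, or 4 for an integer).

Clipped polygon: [(51/10,10) (15,10) (15,14) (49/6,14) (6,13)]

1. After x ≥ 0: [(3,3) (16,4) (19,5) (20,16) (20,19) (19,19) (6,13)]
2. After x ≤ 15: [(3,3) (15,51/13) (15,223/13) (6,13)]
3. After y ≥ 10: [(51/10,10) (15,10) (15,223/13) (6,13)]
4. After y ≤ 14: [(51/10,10) (15,10) (15,14) (49/6,14) (6,13)]
5. Canonical ring: [(51/10,10) (15,10) (15,14) (49/6,14) (6,13)]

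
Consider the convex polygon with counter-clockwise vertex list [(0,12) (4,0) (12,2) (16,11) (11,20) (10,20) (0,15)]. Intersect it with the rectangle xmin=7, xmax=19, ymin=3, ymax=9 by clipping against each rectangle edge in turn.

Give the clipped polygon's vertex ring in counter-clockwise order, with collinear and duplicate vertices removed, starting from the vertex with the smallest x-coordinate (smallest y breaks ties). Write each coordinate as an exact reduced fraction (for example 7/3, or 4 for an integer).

1. After x ≥ 7: [(7,3/4) (12,2) (16,11) (11,20) (10,20) (7,37/2)]
2. After x ≤ 19: [(7,3/4) (12,2) (16,11) (11,20) (10,20) (7,37/2)]
3. After y ≥ 3: [(7,3) (112/9,3) (16,11) (11,20) (10,20) (7,37/2)]
4. After y ≤ 9: [(7,9) (7,3) (112/9,3) (136/9,9)]
5. Canonical ring: [(7,3) (112/9,3) (136/9,9) (7,9)]

Clipped polygon: [(7,3) (112/9,3) (136/9,9) (7,9)]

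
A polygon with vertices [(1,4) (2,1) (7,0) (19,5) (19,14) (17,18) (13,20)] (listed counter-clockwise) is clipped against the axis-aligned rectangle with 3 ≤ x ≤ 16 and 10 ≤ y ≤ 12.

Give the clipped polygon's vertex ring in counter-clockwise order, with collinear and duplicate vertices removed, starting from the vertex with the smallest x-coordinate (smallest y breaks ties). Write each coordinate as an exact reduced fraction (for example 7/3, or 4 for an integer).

1. After x ≥ 3: [(3,20/3) (3,4/5) (7,0) (19,5) (19,14) (17,18) (13,20)]
2. After x ≤ 16: [(3,20/3) (3,4/5) (7,0) (16,15/4) (16,37/2) (13,20)]
3. After y ≥ 10: [(11/2,10) (16,10) (16,37/2) (13,20)]
4. After y ≤ 12: [(7,12) (11/2,10) (16,10) (16,12)]
5. Canonical ring: [(11/2,10) (16,10) (16,12) (7,12)]

Clipped polygon: [(11/2,10) (16,10) (16,12) (7,12)]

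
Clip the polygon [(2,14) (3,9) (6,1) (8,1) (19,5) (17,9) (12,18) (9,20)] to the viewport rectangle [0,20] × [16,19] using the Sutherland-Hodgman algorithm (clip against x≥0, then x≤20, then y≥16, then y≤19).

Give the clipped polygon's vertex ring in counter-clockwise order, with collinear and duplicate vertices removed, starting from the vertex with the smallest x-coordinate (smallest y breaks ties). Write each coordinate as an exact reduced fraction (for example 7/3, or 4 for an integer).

1. After x ≥ 0: [(2,14) (3,9) (6,1) (8,1) (19,5) (17,9) (12,18) (9,20)]
2. After x ≤ 20: [(2,14) (3,9) (6,1) (8,1) (19,5) (17,9) (12,18) (9,20)]
3. After y ≥ 16: [(13/3,16) (118/9,16) (12,18) (9,20)]
4. After y ≤ 19: [(47/6,19) (13/3,16) (118/9,16) (12,18) (21/2,19)]
5. Canonical ring: [(13/3,16) (118/9,16) (12,18) (21/2,19) (47/6,19)]

Clipped polygon: [(13/3,16) (118/9,16) (12,18) (21/2,19) (47/6,19)]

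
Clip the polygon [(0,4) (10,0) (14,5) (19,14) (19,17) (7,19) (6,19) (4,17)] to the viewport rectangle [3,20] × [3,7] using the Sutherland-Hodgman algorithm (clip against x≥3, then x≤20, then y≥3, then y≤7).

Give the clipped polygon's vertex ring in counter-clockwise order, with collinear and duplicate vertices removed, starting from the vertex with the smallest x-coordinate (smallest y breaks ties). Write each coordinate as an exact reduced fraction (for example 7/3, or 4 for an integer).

1. After x ≥ 3: [(3,55/4) (3,14/5) (10,0) (14,5) (19,14) (19,17) (7,19) (6,19) (4,17)]
2. After x ≤ 20: [(3,55/4) (3,14/5) (10,0) (14,5) (19,14) (19,17) (7,19) (6,19) (4,17)]
3. After y ≥ 3: [(3,55/4) (3,3) (62/5,3) (14,5) (19,14) (19,17) (7,19) (6,19) (4,17)]
4. After y ≤ 7: [(3,7) (3,3) (62/5,3) (14,5) (136/9,7)]
5. Canonical ring: [(3,3) (62/5,3) (14,5) (136/9,7) (3,7)]

Clipped polygon: [(3,3) (62/5,3) (14,5) (136/9,7) (3,7)]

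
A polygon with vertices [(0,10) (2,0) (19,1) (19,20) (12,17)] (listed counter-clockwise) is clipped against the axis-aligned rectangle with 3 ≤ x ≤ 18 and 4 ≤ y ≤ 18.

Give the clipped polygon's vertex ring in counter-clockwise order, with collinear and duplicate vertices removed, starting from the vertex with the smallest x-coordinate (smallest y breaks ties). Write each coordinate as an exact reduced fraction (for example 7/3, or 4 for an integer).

1. After x ≥ 3: [(3,47/4) (3,1/17) (19,1) (19,20) (12,17)]
2. After x ≤ 18: [(3,47/4) (3,1/17) (18,16/17) (18,137/7) (12,17)]
3. After y ≥ 4: [(3,47/4) (3,4) (18,4) (18,137/7) (12,17)]
4. After y ≤ 18: [(3,47/4) (3,4) (18,4) (18,18) (43/3,18) (12,17)]
5. Canonical ring: [(3,4) (18,4) (18,18) (43/3,18) (12,17) (3,47/4)]

Clipped polygon: [(3,4) (18,4) (18,18) (43/3,18) (12,17) (3,47/4)]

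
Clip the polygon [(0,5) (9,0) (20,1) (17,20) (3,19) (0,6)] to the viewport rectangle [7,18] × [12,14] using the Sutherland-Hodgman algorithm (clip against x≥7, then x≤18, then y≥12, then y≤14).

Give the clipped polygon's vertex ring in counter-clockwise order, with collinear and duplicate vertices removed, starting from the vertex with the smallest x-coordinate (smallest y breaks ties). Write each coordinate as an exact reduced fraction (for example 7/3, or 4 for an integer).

Clipped polygon: [(7,12) (18,12) (18,41/3) (341/19,14) (7,14)]

1. After x ≥ 7: [(7,10/9) (9,0) (20,1) (17,20) (7,135/7)]
2. After x ≤ 18: [(7,10/9) (9,0) (18,9/11) (18,41/3) (17,20) (7,135/7)]
3. After y ≥ 12: [(7,12) (18,12) (18,41/3) (17,20) (7,135/7)]
4. After y ≤ 14: [(7,14) (7,12) (18,12) (18,41/3) (341/19,14)]
5. Canonical ring: [(7,12) (18,12) (18,41/3) (341/19,14) (7,14)]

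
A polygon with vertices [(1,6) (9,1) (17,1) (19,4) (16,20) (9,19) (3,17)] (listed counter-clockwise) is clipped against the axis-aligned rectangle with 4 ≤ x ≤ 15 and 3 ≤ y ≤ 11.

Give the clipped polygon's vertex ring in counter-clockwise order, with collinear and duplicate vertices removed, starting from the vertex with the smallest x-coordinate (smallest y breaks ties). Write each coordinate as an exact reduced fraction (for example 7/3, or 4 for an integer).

1. After x ≥ 4: [(4,33/8) (9,1) (17,1) (19,4) (16,20) (9,19) (4,52/3)]
2. After x ≤ 15: [(4,33/8) (9,1) (15,1) (15,139/7) (9,19) (4,52/3)]
3. After y ≥ 3: [(4,33/8) (29/5,3) (15,3) (15,139/7) (9,19) (4,52/3)]
4. After y ≤ 11: [(4,11) (4,33/8) (29/5,3) (15,3) (15,11)]
5. Canonical ring: [(4,33/8) (29/5,3) (15,3) (15,11) (4,11)]

Clipped polygon: [(4,33/8) (29/5,3) (15,3) (15,11) (4,11)]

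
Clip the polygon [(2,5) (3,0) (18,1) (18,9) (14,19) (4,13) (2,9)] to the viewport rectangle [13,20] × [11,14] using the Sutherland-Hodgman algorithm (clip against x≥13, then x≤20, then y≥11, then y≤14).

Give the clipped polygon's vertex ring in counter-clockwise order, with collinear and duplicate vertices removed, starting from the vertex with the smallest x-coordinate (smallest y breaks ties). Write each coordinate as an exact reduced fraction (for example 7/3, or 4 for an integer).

Clipped polygon: [(13,11) (86/5,11) (16,14) (13,14)]

1. After x ≥ 13: [(13,2/3) (18,1) (18,9) (14,19) (13,92/5)]
2. After x ≤ 20: [(13,2/3) (18,1) (18,9) (14,19) (13,92/5)]
3. After y ≥ 11: [(13,11) (86/5,11) (14,19) (13,92/5)]
4. After y ≤ 14: [(13,14) (13,11) (86/5,11) (16,14)]
5. Canonical ring: [(13,11) (86/5,11) (16,14) (13,14)]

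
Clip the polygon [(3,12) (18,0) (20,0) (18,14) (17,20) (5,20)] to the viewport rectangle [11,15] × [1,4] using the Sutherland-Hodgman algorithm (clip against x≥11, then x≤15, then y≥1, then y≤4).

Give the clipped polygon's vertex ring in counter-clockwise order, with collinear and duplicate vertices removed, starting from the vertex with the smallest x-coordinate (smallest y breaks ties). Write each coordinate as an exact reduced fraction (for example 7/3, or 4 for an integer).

1. After x ≥ 11: [(11,28/5) (18,0) (20,0) (18,14) (17,20) (11,20)]
2. After x ≤ 15: [(11,28/5) (15,12/5) (15,20) (11,20)]
3. After y ≥ 1: [(11,28/5) (15,12/5) (15,20) (11,20)]
4. After y ≤ 4: [(13,4) (15,12/5) (15,4)]
5. Canonical ring: [(13,4) (15,12/5) (15,4)]

Clipped polygon: [(13,4) (15,12/5) (15,4)]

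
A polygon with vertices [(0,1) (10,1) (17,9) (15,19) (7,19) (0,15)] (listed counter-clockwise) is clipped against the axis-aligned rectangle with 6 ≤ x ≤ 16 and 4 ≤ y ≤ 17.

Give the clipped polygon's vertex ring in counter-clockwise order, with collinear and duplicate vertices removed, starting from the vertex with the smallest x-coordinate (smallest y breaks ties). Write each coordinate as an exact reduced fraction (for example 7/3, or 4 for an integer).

1. After x ≥ 6: [(6,1) (10,1) (17,9) (15,19) (7,19) (6,129/7)]
2. After x ≤ 16: [(6,1) (10,1) (16,55/7) (16,14) (15,19) (7,19) (6,129/7)]
3. After y ≥ 4: [(6,4) (101/8,4) (16,55/7) (16,14) (15,19) (7,19) (6,129/7)]
4. After y ≤ 17: [(6,17) (6,4) (101/8,4) (16,55/7) (16,14) (77/5,17)]
5. Canonical ring: [(6,4) (101/8,4) (16,55/7) (16,14) (77/5,17) (6,17)]

Clipped polygon: [(6,4) (101/8,4) (16,55/7) (16,14) (77/5,17) (6,17)]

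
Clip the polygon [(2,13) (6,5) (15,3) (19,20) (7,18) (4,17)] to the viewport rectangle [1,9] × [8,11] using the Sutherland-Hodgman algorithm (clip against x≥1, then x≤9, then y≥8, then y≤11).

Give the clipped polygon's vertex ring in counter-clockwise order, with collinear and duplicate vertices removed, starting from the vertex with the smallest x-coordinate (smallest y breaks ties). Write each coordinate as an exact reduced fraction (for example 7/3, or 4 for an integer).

1. After x ≥ 1: [(2,13) (6,5) (15,3) (19,20) (7,18) (4,17)]
2. After x ≤ 9: [(2,13) (6,5) (9,13/3) (9,55/3) (7,18) (4,17)]
3. After y ≥ 8: [(2,13) (9/2,8) (9,8) (9,55/3) (7,18) (4,17)]
4. After y ≤ 11: [(3,11) (9/2,8) (9,8) (9,11)]
5. Canonical ring: [(3,11) (9/2,8) (9,8) (9,11)]

Clipped polygon: [(3,11) (9/2,8) (9,8) (9,11)]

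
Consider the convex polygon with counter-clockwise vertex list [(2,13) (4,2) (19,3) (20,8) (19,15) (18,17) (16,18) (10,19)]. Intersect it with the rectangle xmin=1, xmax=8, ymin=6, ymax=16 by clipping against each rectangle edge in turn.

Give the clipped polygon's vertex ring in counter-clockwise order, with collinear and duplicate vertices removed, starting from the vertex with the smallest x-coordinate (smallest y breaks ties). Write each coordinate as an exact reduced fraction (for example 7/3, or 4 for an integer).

1. After x ≥ 1: [(2,13) (4,2) (19,3) (20,8) (19,15) (18,17) (16,18) (10,19)]
2. After x ≤ 8: [(8,35/2) (2,13) (4,2) (8,34/15)]
3. After y ≥ 6: [(8,6) (8,35/2) (2,13) (36/11,6)]
4. After y ≤ 16: [(8,6) (8,16) (6,16) (2,13) (36/11,6)]
5. Canonical ring: [(2,13) (36/11,6) (8,6) (8,16) (6,16)]

Clipped polygon: [(2,13) (36/11,6) (8,6) (8,16) (6,16)]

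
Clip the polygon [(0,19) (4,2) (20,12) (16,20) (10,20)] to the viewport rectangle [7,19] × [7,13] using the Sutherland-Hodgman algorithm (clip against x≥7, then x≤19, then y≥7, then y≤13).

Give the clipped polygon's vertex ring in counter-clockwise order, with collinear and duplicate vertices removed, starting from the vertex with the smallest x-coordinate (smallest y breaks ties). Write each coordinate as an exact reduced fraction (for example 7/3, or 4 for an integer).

Clipped polygon: [(7,7) (12,7) (19,91/8) (19,13) (7,13)]

1. After x ≥ 7: [(7,197/10) (7,31/8) (20,12) (16,20) (10,20)]
2. After x ≤ 19: [(7,197/10) (7,31/8) (19,91/8) (19,14) (16,20) (10,20)]
3. After y ≥ 7: [(7,197/10) (7,7) (12,7) (19,91/8) (19,14) (16,20) (10,20)]
4. After y ≤ 13: [(7,13) (7,7) (12,7) (19,91/8) (19,13)]
5. Canonical ring: [(7,7) (12,7) (19,91/8) (19,13) (7,13)]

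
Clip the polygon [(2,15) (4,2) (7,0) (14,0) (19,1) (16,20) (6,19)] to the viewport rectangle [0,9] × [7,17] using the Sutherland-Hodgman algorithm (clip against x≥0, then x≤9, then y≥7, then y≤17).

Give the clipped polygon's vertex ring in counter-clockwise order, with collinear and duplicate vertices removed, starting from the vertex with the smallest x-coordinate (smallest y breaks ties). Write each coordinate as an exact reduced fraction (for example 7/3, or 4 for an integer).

1. After x ≥ 0: [(2,15) (4,2) (7,0) (14,0) (19,1) (16,20) (6,19)]
2. After x ≤ 9: [(2,15) (4,2) (7,0) (9,0) (9,193/10) (6,19)]
3. After y ≥ 7: [(2,15) (42/13,7) (9,7) (9,193/10) (6,19)]
4. After y ≤ 17: [(4,17) (2,15) (42/13,7) (9,7) (9,17)]
5. Canonical ring: [(2,15) (42/13,7) (9,7) (9,17) (4,17)]

Clipped polygon: [(2,15) (42/13,7) (9,7) (9,17) (4,17)]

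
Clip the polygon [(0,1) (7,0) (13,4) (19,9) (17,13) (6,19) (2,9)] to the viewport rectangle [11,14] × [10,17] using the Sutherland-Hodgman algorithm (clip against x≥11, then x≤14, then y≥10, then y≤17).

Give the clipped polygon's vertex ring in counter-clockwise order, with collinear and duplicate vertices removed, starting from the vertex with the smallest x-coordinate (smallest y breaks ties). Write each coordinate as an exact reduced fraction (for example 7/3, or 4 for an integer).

1. After x ≥ 11: [(11,8/3) (13,4) (19,9) (17,13) (11,179/11)]
2. After x ≤ 14: [(11,8/3) (13,4) (14,29/6) (14,161/11) (11,179/11)]
3. After y ≥ 10: [(11,10) (14,10) (14,161/11) (11,179/11)]
4. After y ≤ 17: [(11,10) (14,10) (14,161/11) (11,179/11)]
5. Canonical ring: [(11,10) (14,10) (14,161/11) (11,179/11)]

Clipped polygon: [(11,10) (14,10) (14,161/11) (11,179/11)]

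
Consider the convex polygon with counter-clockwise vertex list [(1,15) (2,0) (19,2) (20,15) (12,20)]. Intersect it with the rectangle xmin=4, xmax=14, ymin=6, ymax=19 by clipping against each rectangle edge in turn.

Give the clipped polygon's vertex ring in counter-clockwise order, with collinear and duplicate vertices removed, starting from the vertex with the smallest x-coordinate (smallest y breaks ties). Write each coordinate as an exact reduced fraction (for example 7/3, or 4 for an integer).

1. After x ≥ 4: [(4,180/11) (4,4/17) (19,2) (20,15) (12,20)]
2. After x ≤ 14: [(4,180/11) (4,4/17) (14,24/17) (14,75/4) (12,20)]
3. After y ≥ 6: [(4,180/11) (4,6) (14,6) (14,75/4) (12,20)]
4. After y ≤ 19: [(49/5,19) (4,180/11) (4,6) (14,6) (14,75/4) (68/5,19)]
5. Canonical ring: [(4,6) (14,6) (14,75/4) (68/5,19) (49/5,19) (4,180/11)]

Clipped polygon: [(4,6) (14,6) (14,75/4) (68/5,19) (49/5,19) (4,180/11)]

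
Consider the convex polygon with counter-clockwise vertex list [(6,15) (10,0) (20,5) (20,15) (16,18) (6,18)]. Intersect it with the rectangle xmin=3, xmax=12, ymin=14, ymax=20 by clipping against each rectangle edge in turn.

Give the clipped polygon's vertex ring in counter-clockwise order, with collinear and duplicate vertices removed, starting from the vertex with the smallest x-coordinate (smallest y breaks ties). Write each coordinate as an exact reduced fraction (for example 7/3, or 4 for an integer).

Clipped polygon: [(6,15) (94/15,14) (12,14) (12,18) (6,18)]

1. After x ≥ 3: [(6,15) (10,0) (20,5) (20,15) (16,18) (6,18)]
2. After x ≤ 12: [(6,15) (10,0) (12,1) (12,18) (6,18)]
3. After y ≥ 14: [(6,15) (94/15,14) (12,14) (12,18) (6,18)]
4. After y ≤ 20: [(6,15) (94/15,14) (12,14) (12,18) (6,18)]
5. Canonical ring: [(6,15) (94/15,14) (12,14) (12,18) (6,18)]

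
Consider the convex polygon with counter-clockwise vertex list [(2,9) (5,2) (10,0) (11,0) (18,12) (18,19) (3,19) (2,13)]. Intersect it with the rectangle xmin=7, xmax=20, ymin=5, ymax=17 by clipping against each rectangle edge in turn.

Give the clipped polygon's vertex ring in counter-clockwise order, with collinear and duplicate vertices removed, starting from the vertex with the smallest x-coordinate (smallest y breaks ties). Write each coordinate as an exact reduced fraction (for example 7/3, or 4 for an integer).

1. After x ≥ 7: [(7,6/5) (10,0) (11,0) (18,12) (18,19) (7,19)]
2. After x ≤ 20: [(7,6/5) (10,0) (11,0) (18,12) (18,19) (7,19)]
3. After y ≥ 5: [(7,5) (167/12,5) (18,12) (18,19) (7,19)]
4. After y ≤ 17: [(7,17) (7,5) (167/12,5) (18,12) (18,17)]
5. Canonical ring: [(7,5) (167/12,5) (18,12) (18,17) (7,17)]

Clipped polygon: [(7,5) (167/12,5) (18,12) (18,17) (7,17)]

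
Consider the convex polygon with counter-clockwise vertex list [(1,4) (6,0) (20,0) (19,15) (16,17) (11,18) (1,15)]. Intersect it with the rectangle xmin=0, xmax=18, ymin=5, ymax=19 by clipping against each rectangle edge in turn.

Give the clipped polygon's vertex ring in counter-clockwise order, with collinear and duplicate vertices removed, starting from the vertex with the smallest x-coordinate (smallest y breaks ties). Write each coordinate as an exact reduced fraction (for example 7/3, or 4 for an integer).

Clipped polygon: [(1,5) (18,5) (18,47/3) (16,17) (11,18) (1,15)]

1. After x ≥ 0: [(1,4) (6,0) (20,0) (19,15) (16,17) (11,18) (1,15)]
2. After x ≤ 18: [(1,4) (6,0) (18,0) (18,47/3) (16,17) (11,18) (1,15)]
3. After y ≥ 5: [(1,5) (18,5) (18,47/3) (16,17) (11,18) (1,15)]
4. After y ≤ 19: [(1,5) (18,5) (18,47/3) (16,17) (11,18) (1,15)]
5. Canonical ring: [(1,5) (18,5) (18,47/3) (16,17) (11,18) (1,15)]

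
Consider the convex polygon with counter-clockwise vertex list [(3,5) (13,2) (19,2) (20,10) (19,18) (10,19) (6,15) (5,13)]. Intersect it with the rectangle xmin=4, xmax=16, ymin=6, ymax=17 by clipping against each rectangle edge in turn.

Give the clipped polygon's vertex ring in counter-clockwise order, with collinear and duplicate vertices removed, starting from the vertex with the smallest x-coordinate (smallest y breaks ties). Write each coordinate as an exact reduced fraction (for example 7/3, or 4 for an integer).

Clipped polygon: [(4,6) (16,6) (16,17) (8,17) (6,15) (5,13) (4,9)]

1. After x ≥ 4: [(4,9) (4,47/10) (13,2) (19,2) (20,10) (19,18) (10,19) (6,15) (5,13)]
2. After x ≤ 16: [(4,9) (4,47/10) (13,2) (16,2) (16,55/3) (10,19) (6,15) (5,13)]
3. After y ≥ 6: [(4,9) (4,6) (16,6) (16,55/3) (10,19) (6,15) (5,13)]
4. After y ≤ 17: [(4,9) (4,6) (16,6) (16,17) (8,17) (6,15) (5,13)]
5. Canonical ring: [(4,6) (16,6) (16,17) (8,17) (6,15) (5,13) (4,9)]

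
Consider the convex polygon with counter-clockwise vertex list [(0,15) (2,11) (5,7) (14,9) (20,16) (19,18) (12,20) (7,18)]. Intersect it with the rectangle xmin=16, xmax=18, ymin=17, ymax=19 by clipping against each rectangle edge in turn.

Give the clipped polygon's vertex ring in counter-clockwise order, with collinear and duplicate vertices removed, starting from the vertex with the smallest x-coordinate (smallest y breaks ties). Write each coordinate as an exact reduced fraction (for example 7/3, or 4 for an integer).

1. After x ≥ 16: [(16,34/3) (20,16) (19,18) (16,132/7)]
2. After x ≤ 18: [(16,34/3) (18,41/3) (18,128/7) (16,132/7)]
3. After y ≥ 17: [(16,17) (18,17) (18,128/7) (16,132/7)]
4. After y ≤ 19: [(16,17) (18,17) (18,128/7) (16,132/7)]
5. Canonical ring: [(16,17) (18,17) (18,128/7) (16,132/7)]

Clipped polygon: [(16,17) (18,17) (18,128/7) (16,132/7)]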